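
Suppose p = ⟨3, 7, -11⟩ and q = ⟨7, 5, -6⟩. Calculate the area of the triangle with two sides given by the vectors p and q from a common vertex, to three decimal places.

34.663

i: 7·(-6) - (-11)·5 = -42 - (-55) = 13
j: (-11)·7 - 3·(-6) = -77 - (-18) = -59
k: 3·5 - 7·7 = 15 - 49 = -34
p × q = (13, -59, -34)
|p × q| = √(13² + (-59)² + (-34)²) = √4806 ≈ 69.3253
area = ½ · 69.3253 ≈ 34.663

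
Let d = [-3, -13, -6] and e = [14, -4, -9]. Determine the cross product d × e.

(93, -111, 194)

i: (-13)·(-9) - (-6)·(-4) = 117 - 24 = 93
j: (-6)·14 - (-3)·(-9) = -84 - 27 = -111
k: (-3)·(-4) - (-13)·14 = 12 - (-182) = 194
d × e = (93, -111, 194)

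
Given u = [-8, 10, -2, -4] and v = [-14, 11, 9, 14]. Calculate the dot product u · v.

148

u · v = (-8)·(-14) + 10·11 + (-2)·9 + (-4)·14 = 112 + 110 - 18 - 56 = 148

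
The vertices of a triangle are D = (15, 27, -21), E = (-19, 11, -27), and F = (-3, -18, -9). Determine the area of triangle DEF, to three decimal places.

DE = (-34, -16, -6),  DF = (-18, -45, 12)
i: (-16)·12 - (-6)·(-45) = -192 - 270 = -462
j: (-6)·(-18) - (-34)·12 = 108 - (-408) = 516
k: (-34)·(-45) - (-16)·(-18) = 1530 - 288 = 1242
DE × DF = (-462, 516, 1242)
|DE × DF| = √2022264 ≈ 1422.0633
area = ½ · 1422.0633 ≈ 711.032

711.032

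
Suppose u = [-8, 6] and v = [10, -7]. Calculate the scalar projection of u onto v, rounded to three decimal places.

u · v = (-8)·10 + 6·(-7) = -80 - 42 = -122
|v| = √(100 + 49) = √149 ≈ 12.2066
comp_v u = -122 / √149 ≈ -9.995

-9.995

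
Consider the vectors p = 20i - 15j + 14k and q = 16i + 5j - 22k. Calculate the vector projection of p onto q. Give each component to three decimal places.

(-1.318, -0.412, 1.812)

p · q = 20·16 + (-15)·5 + 14·(-22) = 320 - 75 - 308 = -63
|q|² = 256 + 25 + 484 = 765
proj_q p = (-63/765) · (16, 5, -22) ≈ (-1.318, -0.412, 1.812)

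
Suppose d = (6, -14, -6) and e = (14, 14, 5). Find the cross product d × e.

(14, -114, 280)

i: (-14)·5 - (-6)·14 = -70 - (-84) = 14
j: (-6)·14 - 6·5 = -84 - 30 = -114
k: 6·14 - (-14)·14 = 84 - (-196) = 280
d × e = (14, -114, 280)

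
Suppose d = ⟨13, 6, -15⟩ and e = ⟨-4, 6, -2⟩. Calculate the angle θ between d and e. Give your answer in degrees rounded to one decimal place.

d · e = 13·(-4) + 6·6 + (-15)·(-2) = -52 + 36 + 30 = 14
|d|² = 169 + 36 + 225 = 430,  |d| = √430 ≈ 20.736441
|e|² = 16 + 36 + 4 = 56,  |e| = √56 ≈ 7.483315
cos θ = 14 / (20.736441 · 7.483315) ≈ 0.09022
θ = arccos(0.09022) ≈ 84.8°

84.8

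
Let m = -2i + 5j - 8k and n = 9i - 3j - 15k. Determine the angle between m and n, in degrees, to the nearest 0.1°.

m · n = (-2)·9 + 5·(-3) + (-8)·(-15) = -18 - 15 + 120 = 87
|m|² = 4 + 25 + 64 = 93,  |m| = √93 ≈ 9.643651
|n|² = 81 + 9 + 225 = 315,  |n| = √315 ≈ 17.748239
cos θ = 87 / (9.643651 · 17.748239) ≈ 0.50830
θ = arccos(0.50830) ≈ 59.4°

59.4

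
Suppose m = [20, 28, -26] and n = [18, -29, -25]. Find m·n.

m · n = 20·18 + 28·(-29) + (-26)·(-25) = 360 - 812 + 650 = 198

198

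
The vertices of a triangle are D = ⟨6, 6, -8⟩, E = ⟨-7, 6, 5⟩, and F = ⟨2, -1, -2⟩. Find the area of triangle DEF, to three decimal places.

DE = (-13, 0, 13),  DF = (-4, -7, 6)
i: 0·6 - 13·(-7) = 0 - (-91) = 91
j: 13·(-4) - (-13)·6 = -52 - (-78) = 26
k: (-13)·(-7) - 0·(-4) = 91 - 0 = 91
DE × DF = (91, 26, 91)
|DE × DF| = √17238 ≈ 131.2936
area = ½ · 131.2936 ≈ 65.647

65.647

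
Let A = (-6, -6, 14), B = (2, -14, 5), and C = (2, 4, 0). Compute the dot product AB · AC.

AB = B − A = (8, -8, -9)
AC = C − A = (8, 10, -14)
AB · AC = 8·8 + (-8)·10 + (-9)·(-14) = 64 - 80 + 126 = 110

110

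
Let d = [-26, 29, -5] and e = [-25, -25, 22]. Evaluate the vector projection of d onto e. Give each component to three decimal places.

(2.667, 2.667, -2.347)

d · e = (-26)·(-25) + 29·(-25) + (-5)·22 = 650 - 725 - 110 = -185
|e|² = 625 + 625 + 484 = 1734
proj_e d = (-185/1734) · (-25, -25, 22) ≈ (2.667, 2.667, -2.347)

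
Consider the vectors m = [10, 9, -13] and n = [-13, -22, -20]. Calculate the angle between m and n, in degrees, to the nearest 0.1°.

96.4

m · n = 10·(-13) + 9·(-22) + (-13)·(-20) = -130 - 198 + 260 = -68
|m|² = 100 + 81 + 169 = 350,  |m| = √350 ≈ 18.708287
|n|² = 169 + 484 + 400 = 1053,  |n| = √1053 ≈ 32.449961
cos θ = -68 / (18.708287 · 32.449961) ≈ -0.11201
θ = arccos(-0.11201) ≈ 96.4°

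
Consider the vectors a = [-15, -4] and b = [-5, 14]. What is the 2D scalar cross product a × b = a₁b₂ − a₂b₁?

(-15)·14 - (-4)·(-5) = -210 - 20 = -230

-230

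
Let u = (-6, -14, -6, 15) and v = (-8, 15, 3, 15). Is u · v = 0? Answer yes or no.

no

u · v = (-6)·(-8) + (-14)·15 + (-6)·3 + 15·15 = 48 - 210 - 18 + 225 = 45
Nonzero, so the vectors are not orthogonal.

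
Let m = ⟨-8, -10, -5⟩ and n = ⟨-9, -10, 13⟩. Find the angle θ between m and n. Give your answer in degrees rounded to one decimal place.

m · n = (-8)·(-9) + (-10)·(-10) + (-5)·13 = 72 + 100 - 65 = 107
|m|² = 64 + 100 + 25 = 189,  |m| = √189 ≈ 13.747727
|n|² = 81 + 100 + 169 = 350,  |n| = √350 ≈ 18.708287
cos θ = 107 / (13.747727 · 18.708287) ≈ 0.41602
θ = arccos(0.41602) ≈ 65.4°

65.4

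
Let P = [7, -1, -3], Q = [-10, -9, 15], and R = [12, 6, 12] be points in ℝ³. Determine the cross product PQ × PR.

(-246, 345, -79)

PQ = (-17, -8, 18)
PR = (5, 7, 15)
i: (-8)·15 - 18·7 = -120 - 126 = -246
j: 18·5 - (-17)·15 = 90 - (-255) = 345
k: (-17)·7 - (-8)·5 = -119 - (-40) = -79
PQ × PR = (-246, 345, -79)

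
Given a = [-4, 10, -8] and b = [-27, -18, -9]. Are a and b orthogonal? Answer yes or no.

yes

a · b = (-4)·(-27) + 10·(-18) + (-8)·(-9) = 108 - 180 + 72 = 0
Zero, so the vectors are orthogonal.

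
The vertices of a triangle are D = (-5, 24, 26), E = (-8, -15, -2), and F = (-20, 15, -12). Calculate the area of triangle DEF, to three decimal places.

DE = (-3, -39, -28),  DF = (-15, -9, -38)
i: (-39)·(-38) - (-28)·(-9) = 1482 - 252 = 1230
j: (-28)·(-15) - (-3)·(-38) = 420 - 114 = 306
k: (-3)·(-9) - (-39)·(-15) = 27 - 585 = -558
DE × DF = (1230, 306, -558)
|DE × DF| = √1917900 ≈ 1384.8827
area = ½ · 1384.8827 ≈ 692.441

692.441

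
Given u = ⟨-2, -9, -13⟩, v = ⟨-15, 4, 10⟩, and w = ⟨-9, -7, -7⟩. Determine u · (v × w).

v × w:
i: 4·(-7) - 10·(-7) = -28 - (-70) = 42
j: 10·(-9) - (-15)·(-7) = -90 - 105 = -195
k: (-15)·(-7) - 4·(-9) = 105 - (-36) = 141
v × w = (42, -195, 141)
u · (v × w) = (-2)·42 + (-9)·(-195) + (-13)·141 = -84 + 1755 - 1833 = -162

-162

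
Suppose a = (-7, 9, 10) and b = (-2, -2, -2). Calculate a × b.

i: 9·(-2) - 10·(-2) = -18 - (-20) = 2
j: 10·(-2) - (-7)·(-2) = -20 - 14 = -34
k: (-7)·(-2) - 9·(-2) = 14 - (-18) = 32
a × b = (2, -34, 32)

(2, -34, 32)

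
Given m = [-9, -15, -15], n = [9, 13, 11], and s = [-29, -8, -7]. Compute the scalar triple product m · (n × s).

n × s:
i: 13·(-7) - 11·(-8) = -91 - (-88) = -3
j: 11·(-29) - 9·(-7) = -319 - (-63) = -256
k: 9·(-8) - 13·(-29) = -72 - (-377) = 305
n × s = (-3, -256, 305)
m · (n × s) = (-9)·(-3) + (-15)·(-256) + (-15)·305 = 27 + 3840 - 4575 = -708

-708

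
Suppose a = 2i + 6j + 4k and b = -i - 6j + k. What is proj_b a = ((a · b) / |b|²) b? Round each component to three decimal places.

(0.895, 5.368, -0.895)

a · b = 2·(-1) + 6·(-6) + 4·1 = -2 - 36 + 4 = -34
|b|² = 1 + 36 + 1 = 38
proj_b a = (-34/38) · (-1, -6, 1) ≈ (0.895, 5.368, -0.895)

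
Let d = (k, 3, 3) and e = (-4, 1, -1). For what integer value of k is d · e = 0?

0

d · e = k·(-4) + 3·1 + 3·(-1) = 0 - 4k
Set equal to 0: -4k = 0, so k = 0.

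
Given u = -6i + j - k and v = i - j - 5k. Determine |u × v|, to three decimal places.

i: 1·(-5) - (-1)·(-1) = -5 - 1 = -6
j: (-1)·1 - (-6)·(-5) = -1 - 30 = -31
k: (-6)·(-1) - 1·1 = 6 - 1 = 5
u × v = (-6, -31, 5)
|u × v| = √((-6)² + (-31)² + 5²) = √1022 ≈ 31.9687

31.969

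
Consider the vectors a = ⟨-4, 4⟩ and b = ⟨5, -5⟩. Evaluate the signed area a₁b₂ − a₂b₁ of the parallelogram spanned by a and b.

0

(-4)·(-5) - 4·5 = 20 - 20 = 0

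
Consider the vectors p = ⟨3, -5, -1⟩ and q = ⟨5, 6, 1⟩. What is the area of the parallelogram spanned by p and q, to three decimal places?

43.749

i: (-5)·1 - (-1)·6 = -5 - (-6) = 1
j: (-1)·5 - 3·1 = -5 - 3 = -8
k: 3·6 - (-5)·5 = 18 - (-25) = 43
p × q = (1, -8, 43)
|p × q| = √(1² + (-8)² + 43²) = √1914 ≈ 43.7493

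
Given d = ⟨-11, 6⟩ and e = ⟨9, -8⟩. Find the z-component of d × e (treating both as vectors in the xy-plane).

34

(-11)·(-8) - 6·9 = 88 - 54 = 34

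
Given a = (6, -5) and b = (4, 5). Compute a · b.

-1

a · b = 6·4 + (-5)·5 = 24 - 25 = -1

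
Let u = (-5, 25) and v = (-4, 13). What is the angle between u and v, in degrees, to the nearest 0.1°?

u · v = (-5)·(-4) + 25·13 = 20 + 325 = 345
|u|² = 25 + 625 = 650,  |u| = √650 ≈ 25.495098
|v|² = 16 + 169 = 185,  |v| = √185 ≈ 13.601471
cos θ = 345 / (25.495098 · 13.601471) ≈ 0.99489
θ = arccos(0.99489) ≈ 5.8°

5.8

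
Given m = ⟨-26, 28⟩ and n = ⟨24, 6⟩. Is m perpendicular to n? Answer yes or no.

no

m · n = (-26)·24 + 28·6 = -624 + 168 = -456
Nonzero, so the vectors are not orthogonal.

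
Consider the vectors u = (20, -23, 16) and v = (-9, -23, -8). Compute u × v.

i: (-23)·(-8) - 16·(-23) = 184 - (-368) = 552
j: 16·(-9) - 20·(-8) = -144 - (-160) = 16
k: 20·(-23) - (-23)·(-9) = -460 - 207 = -667
u × v = (552, 16, -667)

(552, 16, -667)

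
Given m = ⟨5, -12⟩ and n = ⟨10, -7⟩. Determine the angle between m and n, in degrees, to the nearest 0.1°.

m · n = 5·10 + (-12)·(-7) = 50 + 84 = 134
|m|² = 25 + 144 = 169,  |m| = √169 ≈ 13.000000
|n|² = 100 + 49 = 149,  |n| = √149 ≈ 12.206556
cos θ = 134 / (13.000000 · 12.206556) ≈ 0.84444
θ = arccos(0.84444) ≈ 32.4°

32.4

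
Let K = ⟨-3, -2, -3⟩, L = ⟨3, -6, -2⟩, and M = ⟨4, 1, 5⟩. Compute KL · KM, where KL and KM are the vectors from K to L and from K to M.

KL = L − K = (6, -4, 1)
KM = M − K = (7, 3, 8)
KL · KM = 6·7 + (-4)·3 + 1·8 = 42 - 12 + 8 = 38

38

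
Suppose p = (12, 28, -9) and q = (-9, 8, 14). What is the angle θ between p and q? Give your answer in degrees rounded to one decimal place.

91.0

p · q = 12·(-9) + 28·8 + (-9)·14 = -108 + 224 - 126 = -10
|p|² = 144 + 784 + 81 = 1009,  |p| = √1009 ≈ 31.764760
|q|² = 81 + 64 + 196 = 341,  |q| = √341 ≈ 18.466185
cos θ = -10 / (31.764760 · 18.466185) ≈ -0.01705
θ = arccos(-0.01705) ≈ 91.0°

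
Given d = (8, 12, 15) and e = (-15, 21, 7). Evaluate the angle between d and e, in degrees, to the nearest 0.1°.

64.8

d · e = 8·(-15) + 12·21 + 15·7 = -120 + 252 + 105 = 237
|d|² = 64 + 144 + 225 = 433,  |d| = √433 ≈ 20.808652
|e|² = 225 + 441 + 49 = 715,  |e| = √715 ≈ 26.739484
cos θ = 237 / (20.808652 · 26.739484) ≈ 0.42594
θ = arccos(0.42594) ≈ 64.8°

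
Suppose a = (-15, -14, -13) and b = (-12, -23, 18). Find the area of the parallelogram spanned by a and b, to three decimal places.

i: (-14)·18 - (-13)·(-23) = -252 - 299 = -551
j: (-13)·(-12) - (-15)·18 = 156 - (-270) = 426
k: (-15)·(-23) - (-14)·(-12) = 345 - 168 = 177
a × b = (-551, 426, 177)
|a × b| = √((-551)² + 426² + 177²) = √516406 ≈ 718.6139

718.614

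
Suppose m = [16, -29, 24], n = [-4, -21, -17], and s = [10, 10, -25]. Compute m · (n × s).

n × s:
i: (-21)·(-25) - (-17)·10 = 525 - (-170) = 695
j: (-17)·10 - (-4)·(-25) = -170 - 100 = -270
k: (-4)·10 - (-21)·10 = -40 - (-210) = 170
n × s = (695, -270, 170)
m · (n × s) = 16·695 + (-29)·(-270) + 24·170 = 11120 + 7830 + 4080 = 23030

23030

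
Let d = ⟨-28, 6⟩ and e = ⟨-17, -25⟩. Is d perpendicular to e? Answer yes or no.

no

d · e = (-28)·(-17) + 6·(-25) = 476 - 150 = 326
Nonzero, so the vectors are not orthogonal.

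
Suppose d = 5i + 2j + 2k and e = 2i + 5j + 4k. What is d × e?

(-2, -16, 21)

i: 2·4 - 2·5 = 8 - 10 = -2
j: 2·2 - 5·4 = 4 - 20 = -16
k: 5·5 - 2·2 = 25 - 4 = 21
d × e = (-2, -16, 21)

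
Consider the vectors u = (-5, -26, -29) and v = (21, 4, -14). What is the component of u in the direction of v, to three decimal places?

7.709

u · v = (-5)·21 + (-26)·4 + (-29)·(-14) = -105 - 104 + 406 = 197
|v| = √(441 + 16 + 196) = √653 ≈ 25.5539
comp_v u = 197 / √653 ≈ 7.709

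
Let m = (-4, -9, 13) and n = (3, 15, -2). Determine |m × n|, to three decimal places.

i: (-9)·(-2) - 13·15 = 18 - 195 = -177
j: 13·3 - (-4)·(-2) = 39 - 8 = 31
k: (-4)·15 - (-9)·3 = -60 - (-27) = -33
m × n = (-177, 31, -33)
|m × n| = √((-177)² + 31² + (-33)²) = √33379 ≈ 182.6992

182.699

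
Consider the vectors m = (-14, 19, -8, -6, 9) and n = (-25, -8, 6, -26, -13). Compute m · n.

m · n = (-14)·(-25) + 19·(-8) + (-8)·6 + (-6)·(-26) + 9·(-13) = 350 - 152 - 48 + 156 - 117 = 189

189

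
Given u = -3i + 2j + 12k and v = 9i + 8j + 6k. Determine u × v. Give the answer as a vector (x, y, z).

i: 2·6 - 12·8 = 12 - 96 = -84
j: 12·9 - (-3)·6 = 108 - (-18) = 126
k: (-3)·8 - 2·9 = -24 - 18 = -42
u × v = (-84, 126, -42)

(-84, 126, -42)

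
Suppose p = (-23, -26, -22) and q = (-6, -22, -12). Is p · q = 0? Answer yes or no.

p · q = (-23)·(-6) + (-26)·(-22) + (-22)·(-12) = 138 + 572 + 264 = 974
Nonzero, so the vectors are not orthogonal.

no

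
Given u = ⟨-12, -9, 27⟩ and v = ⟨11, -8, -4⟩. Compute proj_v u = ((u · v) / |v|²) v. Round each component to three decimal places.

u · v = (-12)·11 + (-9)·(-8) + 27·(-4) = -132 + 72 - 108 = -168
|v|² = 121 + 64 + 16 = 201
proj_v u = (-168/201) · (11, -8, -4) ≈ (-9.194, 6.687, 3.343)

(-9.194, 6.687, 3.343)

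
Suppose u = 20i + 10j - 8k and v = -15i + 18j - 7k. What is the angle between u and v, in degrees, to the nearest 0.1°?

96.3

u · v = 20·(-15) + 10·18 + (-8)·(-7) = -300 + 180 + 56 = -64
|u|² = 400 + 100 + 64 = 564,  |u| = √564 ≈ 23.748684
|v|² = 225 + 324 + 49 = 598,  |v| = √598 ≈ 24.454039
cos θ = -64 / (23.748684 · 24.454039) ≈ -0.11020
θ = arccos(-0.11020) ≈ 96.3°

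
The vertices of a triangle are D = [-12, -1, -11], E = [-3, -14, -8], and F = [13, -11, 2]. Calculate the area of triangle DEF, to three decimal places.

138.121

DE = (9, -13, 3),  DF = (25, -10, 13)
i: (-13)·13 - 3·(-10) = -169 - (-30) = -139
j: 3·25 - 9·13 = 75 - 117 = -42
k: 9·(-10) - (-13)·25 = -90 - (-325) = 235
DE × DF = (-139, -42, 235)
|DE × DF| = √76310 ≈ 276.2426
area = ½ · 276.2426 ≈ 138.121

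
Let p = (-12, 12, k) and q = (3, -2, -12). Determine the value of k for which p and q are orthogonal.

p · q = (-12)·3 + 12·(-2) + k·(-12) = -60 - 12k
Set equal to 0: -12k = 60, so k = -5.

-5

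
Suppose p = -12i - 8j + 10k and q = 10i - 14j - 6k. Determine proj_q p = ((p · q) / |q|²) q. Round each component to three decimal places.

p · q = (-12)·10 + (-8)·(-14) + 10·(-6) = -120 + 112 - 60 = -68
|q|² = 100 + 196 + 36 = 332
proj_q p = (-68/332) · (10, -14, -6) ≈ (-2.048, 2.867, 1.229)

(-2.048, 2.867, 1.229)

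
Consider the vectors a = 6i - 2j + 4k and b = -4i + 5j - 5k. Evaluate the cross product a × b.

i: (-2)·(-5) - 4·5 = 10 - 20 = -10
j: 4·(-4) - 6·(-5) = -16 - (-30) = 14
k: 6·5 - (-2)·(-4) = 30 - 8 = 22
a × b = (-10, 14, 22)

(-10, 14, 22)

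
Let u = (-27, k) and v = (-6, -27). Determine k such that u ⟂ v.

u · v = (-27)·(-6) + k·(-27) = 162 - 27k
Set equal to 0: -27k = -162, so k = 6.

6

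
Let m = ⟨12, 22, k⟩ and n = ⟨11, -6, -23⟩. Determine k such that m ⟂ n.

0

m · n = 12·11 + 22·(-6) + k·(-23) = 0 - 23k
Set equal to 0: -23k = 0, so k = 0.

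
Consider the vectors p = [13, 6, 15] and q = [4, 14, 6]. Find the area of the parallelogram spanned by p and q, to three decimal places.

i: 6·6 - 15·14 = 36 - 210 = -174
j: 15·4 - 13·6 = 60 - 78 = -18
k: 13·14 - 6·4 = 182 - 24 = 158
p × q = (-174, -18, 158)
|p × q| = √((-174)² + (-18)² + 158²) = √55564 ≈ 235.7202

235.720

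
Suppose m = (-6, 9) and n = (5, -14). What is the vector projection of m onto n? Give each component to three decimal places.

(-3.529, 9.882)

m · n = (-6)·5 + 9·(-14) = -30 - 126 = -156
|n|² = 25 + 196 = 221
proj_n m = (-156/221) · (5, -14) ≈ (-3.529, 9.882)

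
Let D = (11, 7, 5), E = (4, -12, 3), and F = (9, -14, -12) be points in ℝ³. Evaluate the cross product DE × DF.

(281, -115, 109)

DE = (-7, -19, -2)
DF = (-2, -21, -17)
i: (-19)·(-17) - (-2)·(-21) = 323 - 42 = 281
j: (-2)·(-2) - (-7)·(-17) = 4 - 119 = -115
k: (-7)·(-21) - (-19)·(-2) = 147 - 38 = 109
DE × DF = (281, -115, 109)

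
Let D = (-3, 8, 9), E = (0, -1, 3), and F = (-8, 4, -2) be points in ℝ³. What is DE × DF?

DE = (3, -9, -6)
DF = (-5, -4, -11)
i: (-9)·(-11) - (-6)·(-4) = 99 - 24 = 75
j: (-6)·(-5) - 3·(-11) = 30 - (-33) = 63
k: 3·(-4) - (-9)·(-5) = -12 - 45 = -57
DE × DF = (75, 63, -57)

(75, 63, -57)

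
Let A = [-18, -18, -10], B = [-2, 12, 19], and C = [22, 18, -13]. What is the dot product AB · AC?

AB = B − A = (16, 30, 29)
AC = C − A = (40, 36, -3)
AB · AC = 16·40 + 30·36 + 29·(-3) = 640 + 1080 - 87 = 1633

1633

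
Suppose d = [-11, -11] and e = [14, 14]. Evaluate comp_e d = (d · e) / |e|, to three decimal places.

-15.556

d · e = (-11)·14 + (-11)·14 = -154 - 154 = -308
|e| = √(196 + 196) = √392 ≈ 19.7990
comp_e d = -308 / √392 ≈ -15.556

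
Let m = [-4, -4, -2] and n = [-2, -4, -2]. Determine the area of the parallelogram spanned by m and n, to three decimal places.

8.944

i: (-4)·(-2) - (-2)·(-4) = 8 - 8 = 0
j: (-2)·(-2) - (-4)·(-2) = 4 - 8 = -4
k: (-4)·(-4) - (-4)·(-2) = 16 - 8 = 8
m × n = (0, -4, 8)
|m × n| = √(0² + (-4)² + 8²) = √80 ≈ 8.9443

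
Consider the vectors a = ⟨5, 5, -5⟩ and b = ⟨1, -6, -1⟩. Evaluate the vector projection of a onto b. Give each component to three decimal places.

(-0.526, 3.158, 0.526)

a · b = 5·1 + 5·(-6) + (-5)·(-1) = 5 - 30 + 5 = -20
|b|² = 1 + 36 + 1 = 38
proj_b a = (-20/38) · (1, -6, -1) ≈ (-0.526, 3.158, 0.526)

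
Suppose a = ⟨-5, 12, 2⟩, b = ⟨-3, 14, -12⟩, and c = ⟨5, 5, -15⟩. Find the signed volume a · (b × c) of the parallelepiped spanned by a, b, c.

b × c:
i: 14·(-15) - (-12)·5 = -210 - (-60) = -150
j: (-12)·5 - (-3)·(-15) = -60 - 45 = -105
k: (-3)·5 - 14·5 = -15 - 70 = -85
b × c = (-150, -105, -85)
a · (b × c) = (-5)·(-150) + 12·(-105) + 2·(-85) = 750 - 1260 - 170 = -680

-680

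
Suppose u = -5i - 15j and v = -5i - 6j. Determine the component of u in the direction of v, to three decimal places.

u · v = (-5)·(-5) + (-15)·(-6) = 25 + 90 = 115
|v| = √(25 + 36) = √61 ≈ 7.8102
comp_v u = 115 / √61 ≈ 14.724

14.724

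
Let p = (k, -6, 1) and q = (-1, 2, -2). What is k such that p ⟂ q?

p · q = k·(-1) + (-6)·2 + 1·(-2) = -14 - 1k
Set equal to 0: -1k = 14, so k = -14.

-14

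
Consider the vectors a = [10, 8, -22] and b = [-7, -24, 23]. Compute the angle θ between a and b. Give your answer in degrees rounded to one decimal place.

152.6

a · b = 10·(-7) + 8·(-24) + (-22)·23 = -70 - 192 - 506 = -768
|a|² = 100 + 64 + 484 = 648,  |a| = √648 ≈ 25.455844
|b|² = 49 + 576 + 529 = 1154,  |b| = √1154 ≈ 33.970576
cos θ = -768 / (25.455844 · 33.970576) ≈ -0.88812
θ = arccos(-0.88812) ≈ 152.6°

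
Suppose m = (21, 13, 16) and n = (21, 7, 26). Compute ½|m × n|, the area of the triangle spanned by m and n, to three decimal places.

i: 13·26 - 16·7 = 338 - 112 = 226
j: 16·21 - 21·26 = 336 - 546 = -210
k: 21·7 - 13·21 = 147 - 273 = -126
m × n = (226, -210, -126)
|m × n| = √(226² + (-210)² + (-126)²) = √111052 ≈ 333.2447
area = ½ · 333.2447 ≈ 166.622

166.622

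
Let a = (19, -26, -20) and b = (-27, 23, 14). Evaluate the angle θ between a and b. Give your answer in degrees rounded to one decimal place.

a · b = 19·(-27) + (-26)·23 + (-20)·14 = -513 - 598 - 280 = -1391
|a|² = 361 + 676 + 400 = 1437,  |a| = √1437 ≈ 37.907783
|b|² = 729 + 529 + 196 = 1454,  |b| = √1454 ≈ 38.131352
cos θ = -1391 / (37.907783 · 38.131352) ≈ -0.96231
θ = arccos(-0.96231) ≈ 164.2°

164.2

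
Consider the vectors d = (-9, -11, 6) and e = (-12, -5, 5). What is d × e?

i: (-11)·5 - 6·(-5) = -55 - (-30) = -25
j: 6·(-12) - (-9)·5 = -72 - (-45) = -27
k: (-9)·(-5) - (-11)·(-12) = 45 - 132 = -87
d × e = (-25, -27, -87)

(-25, -27, -87)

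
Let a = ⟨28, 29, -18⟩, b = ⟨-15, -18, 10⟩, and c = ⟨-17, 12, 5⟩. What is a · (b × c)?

113

b × c:
i: (-18)·5 - 10·12 = -90 - 120 = -210
j: 10·(-17) - (-15)·5 = -170 - (-75) = -95
k: (-15)·12 - (-18)·(-17) = -180 - 306 = -486
b × c = (-210, -95, -486)
a · (b × c) = 28·(-210) + 29·(-95) + (-18)·(-486) = -5880 - 2755 + 8748 = 113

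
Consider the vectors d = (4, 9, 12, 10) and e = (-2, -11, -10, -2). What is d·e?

d · e = 4·(-2) + 9·(-11) + 12·(-10) + 10·(-2) = -8 - 99 - 120 - 20 = -247

-247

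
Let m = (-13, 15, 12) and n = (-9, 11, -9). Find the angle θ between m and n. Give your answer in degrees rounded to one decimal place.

m · n = (-13)·(-9) + 15·11 + 12·(-9) = 117 + 165 - 108 = 174
|m|² = 169 + 225 + 144 = 538,  |m| = √538 ≈ 23.194827
|n|² = 81 + 121 + 81 = 283,  |n| = √283 ≈ 16.822604
cos θ = 174 / (23.194827 · 16.822604) ≈ 0.44593
θ = arccos(0.44593) ≈ 63.5°

63.5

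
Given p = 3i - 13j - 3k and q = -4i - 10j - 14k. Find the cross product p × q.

i: (-13)·(-14) - (-3)·(-10) = 182 - 30 = 152
j: (-3)·(-4) - 3·(-14) = 12 - (-42) = 54
k: 3·(-10) - (-13)·(-4) = -30 - 52 = -82
p × q = (152, 54, -82)

(152, 54, -82)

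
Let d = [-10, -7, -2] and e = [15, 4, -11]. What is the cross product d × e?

i: (-7)·(-11) - (-2)·4 = 77 - (-8) = 85
j: (-2)·15 - (-10)·(-11) = -30 - 110 = -140
k: (-10)·4 - (-7)·15 = -40 - (-105) = 65
d × e = (85, -140, 65)

(85, -140, 65)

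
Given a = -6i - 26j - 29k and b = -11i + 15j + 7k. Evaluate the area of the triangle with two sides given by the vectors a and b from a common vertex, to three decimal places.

i: (-26)·7 - (-29)·15 = -182 - (-435) = 253
j: (-29)·(-11) - (-6)·7 = 319 - (-42) = 361
k: (-6)·15 - (-26)·(-11) = -90 - 286 = -376
a × b = (253, 361, -376)
|a × b| = √(253² + 361² + (-376)²) = √335706 ≈ 579.4014
area = ½ · 579.4014 ≈ 289.701

289.701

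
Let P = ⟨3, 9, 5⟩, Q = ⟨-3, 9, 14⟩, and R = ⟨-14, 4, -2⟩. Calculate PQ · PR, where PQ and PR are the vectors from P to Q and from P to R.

PQ = Q − P = (-6, 0, 9)
PR = R − P = (-17, -5, -7)
PQ · PR = (-6)·(-17) + 0·(-5) + 9·(-7) = 102 + 0 - 63 = 39

39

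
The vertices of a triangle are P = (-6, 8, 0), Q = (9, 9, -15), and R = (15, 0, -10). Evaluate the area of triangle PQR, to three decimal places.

PQ = (15, 1, -15),  PR = (21, -8, -10)
i: 1·(-10) - (-15)·(-8) = -10 - 120 = -130
j: (-15)·21 - 15·(-10) = -315 - (-150) = -165
k: 15·(-8) - 1·21 = -120 - 21 = -141
PQ × PR = (-130, -165, -141)
|PQ × PR| = √64006 ≈ 252.9941
area = ½ · 252.9941 ≈ 126.497

126.497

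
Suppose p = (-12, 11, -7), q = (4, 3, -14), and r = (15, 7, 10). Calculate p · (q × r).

-4167

q × r:
i: 3·10 - (-14)·7 = 30 - (-98) = 128
j: (-14)·15 - 4·10 = -210 - 40 = -250
k: 4·7 - 3·15 = 28 - 45 = -17
q × r = (128, -250, -17)
p · (q × r) = (-12)·128 + 11·(-250) + (-7)·(-17) = -1536 - 2750 + 119 = -4167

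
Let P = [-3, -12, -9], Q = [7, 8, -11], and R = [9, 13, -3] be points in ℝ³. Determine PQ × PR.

PQ = (10, 20, -2)
PR = (12, 25, 6)
i: 20·6 - (-2)·25 = 120 - (-50) = 170
j: (-2)·12 - 10·6 = -24 - 60 = -84
k: 10·25 - 20·12 = 250 - 240 = 10
PQ × PR = (170, -84, 10)

(170, -84, 10)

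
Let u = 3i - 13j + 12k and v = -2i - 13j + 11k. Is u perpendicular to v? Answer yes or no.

no

u · v = 3·(-2) + (-13)·(-13) + 12·11 = -6 + 169 + 132 = 295
Nonzero, so the vectors are not orthogonal.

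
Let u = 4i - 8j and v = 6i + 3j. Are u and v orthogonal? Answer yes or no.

yes

u · v = 4·6 + (-8)·3 = 24 - 24 = 0
Zero, so the vectors are orthogonal.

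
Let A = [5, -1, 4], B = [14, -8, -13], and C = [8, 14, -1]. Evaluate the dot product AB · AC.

7

AB = B − A = (9, -7, -17)
AC = C − A = (3, 15, -5)
AB · AC = 9·3 + (-7)·15 + (-17)·(-5) = 27 - 105 + 85 = 7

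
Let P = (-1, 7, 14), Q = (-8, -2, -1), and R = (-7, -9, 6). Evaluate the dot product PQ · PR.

306

PQ = Q − P = (-7, -9, -15)
PR = R − P = (-6, -16, -8)
PQ · PR = (-7)·(-6) + (-9)·(-16) + (-15)·(-8) = 42 + 144 + 120 = 306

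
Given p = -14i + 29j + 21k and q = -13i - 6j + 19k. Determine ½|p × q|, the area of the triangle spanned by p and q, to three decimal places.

i: 29·19 - 21·(-6) = 551 - (-126) = 677
j: 21·(-13) - (-14)·19 = -273 - (-266) = -7
k: (-14)·(-6) - 29·(-13) = 84 - (-377) = 461
p × q = (677, -7, 461)
|p × q| = √(677² + (-7)² + 461²) = √670899 ≈ 819.0842
area = ½ · 819.0842 ≈ 409.542

409.542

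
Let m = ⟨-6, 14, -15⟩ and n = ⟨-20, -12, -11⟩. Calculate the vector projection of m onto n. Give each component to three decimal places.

m · n = (-6)·(-20) + 14·(-12) + (-15)·(-11) = 120 - 168 + 165 = 117
|n|² = 400 + 144 + 121 = 665
proj_n m = (117/665) · (-20, -12, -11) ≈ (-3.519, -2.111, -1.935)

(-3.519, -2.111, -1.935)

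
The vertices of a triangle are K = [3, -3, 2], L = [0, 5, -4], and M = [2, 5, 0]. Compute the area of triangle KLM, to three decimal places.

KL = (-3, 8, -6),  KM = (-1, 8, -2)
i: 8·(-2) - (-6)·8 = -16 - (-48) = 32
j: (-6)·(-1) - (-3)·(-2) = 6 - 6 = 0
k: (-3)·8 - 8·(-1) = -24 - (-8) = -16
KL × KM = (32, 0, -16)
|KL × KM| = √1280 ≈ 35.7771
area = ½ · 35.7771 ≈ 17.889

17.889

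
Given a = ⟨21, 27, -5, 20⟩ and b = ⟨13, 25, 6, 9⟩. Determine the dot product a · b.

a · b = 21·13 + 27·25 + (-5)·6 + 20·9 = 273 + 675 - 30 + 180 = 1098

1098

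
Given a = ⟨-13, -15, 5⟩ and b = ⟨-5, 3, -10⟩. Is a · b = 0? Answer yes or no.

no

a · b = (-13)·(-5) + (-15)·3 + 5·(-10) = 65 - 45 - 50 = -30
Nonzero, so the vectors are not orthogonal.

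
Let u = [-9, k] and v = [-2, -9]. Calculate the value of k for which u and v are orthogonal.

u · v = (-9)·(-2) + k·(-9) = 18 - 9k
Set equal to 0: -9k = -18, so k = 2.

2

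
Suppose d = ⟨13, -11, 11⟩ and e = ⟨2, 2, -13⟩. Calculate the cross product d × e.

(121, 191, 48)

i: (-11)·(-13) - 11·2 = 143 - 22 = 121
j: 11·2 - 13·(-13) = 22 - (-169) = 191
k: 13·2 - (-11)·2 = 26 - (-22) = 48
d × e = (121, 191, 48)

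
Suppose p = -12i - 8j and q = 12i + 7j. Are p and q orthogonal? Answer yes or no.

p · q = (-12)·12 + (-8)·7 = -144 - 56 = -200
Nonzero, so the vectors are not orthogonal.

no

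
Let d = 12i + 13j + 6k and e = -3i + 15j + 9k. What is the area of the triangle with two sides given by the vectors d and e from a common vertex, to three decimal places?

127.049

i: 13·9 - 6·15 = 117 - 90 = 27
j: 6·(-3) - 12·9 = -18 - 108 = -126
k: 12·15 - 13·(-3) = 180 - (-39) = 219
d × e = (27, -126, 219)
|d × e| = √(27² + (-126)² + 219²) = √64566 ≈ 254.0984
area = ½ · 254.0984 ≈ 127.049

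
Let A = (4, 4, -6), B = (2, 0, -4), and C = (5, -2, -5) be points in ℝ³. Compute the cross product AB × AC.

(8, 4, 16)

AB = (-2, -4, 2)
AC = (1, -6, 1)
i: (-4)·1 - 2·(-6) = -4 - (-12) = 8
j: 2·1 - (-2)·1 = 2 - (-2) = 4
k: (-2)·(-6) - (-4)·1 = 12 - (-4) = 16
AB × AC = (8, 4, 16)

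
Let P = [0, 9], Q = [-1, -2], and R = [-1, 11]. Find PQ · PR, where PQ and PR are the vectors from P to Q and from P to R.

-21

PQ = Q − P = (-1, -11)
PR = R − P = (-1, 2)
PQ · PR = (-1)·(-1) + (-11)·2 = 1 - 22 = -21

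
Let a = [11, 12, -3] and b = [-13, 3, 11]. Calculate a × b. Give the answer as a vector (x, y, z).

i: 12·11 - (-3)·3 = 132 - (-9) = 141
j: (-3)·(-13) - 11·11 = 39 - 121 = -82
k: 11·3 - 12·(-13) = 33 - (-156) = 189
a × b = (141, -82, 189)

(141, -82, 189)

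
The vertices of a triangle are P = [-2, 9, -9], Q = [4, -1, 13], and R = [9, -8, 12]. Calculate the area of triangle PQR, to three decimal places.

100.519

PQ = (6, -10, 22),  PR = (11, -17, 21)
i: (-10)·21 - 22·(-17) = -210 - (-374) = 164
j: 22·11 - 6·21 = 242 - 126 = 116
k: 6·(-17) - (-10)·11 = -102 - (-110) = 8
PQ × PR = (164, 116, 8)
|PQ × PR| = √40416 ≈ 201.0373
area = ½ · 201.0373 ≈ 100.519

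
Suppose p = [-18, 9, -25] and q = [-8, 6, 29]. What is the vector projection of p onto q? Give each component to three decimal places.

(4.480, -3.360, -16.241)

p · q = (-18)·(-8) + 9·6 + (-25)·29 = 144 + 54 - 725 = -527
|q|² = 64 + 36 + 841 = 941
proj_q p = (-527/941) · (-8, 6, 29) ≈ (4.480, -3.360, -16.241)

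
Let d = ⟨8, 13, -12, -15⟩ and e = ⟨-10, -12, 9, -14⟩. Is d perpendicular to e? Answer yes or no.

no

d · e = 8·(-10) + 13·(-12) + (-12)·9 + (-15)·(-14) = -80 - 156 - 108 + 210 = -134
Nonzero, so the vectors are not orthogonal.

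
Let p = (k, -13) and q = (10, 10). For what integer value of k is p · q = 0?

13

p · q = k·10 + (-13)·10 = -130 + 10k
Set equal to 0: 10k = 130, so k = 13.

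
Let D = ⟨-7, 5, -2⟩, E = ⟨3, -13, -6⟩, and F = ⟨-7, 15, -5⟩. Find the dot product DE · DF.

DE = E − D = (10, -18, -4)
DF = F − D = (0, 10, -3)
DE · DF = 10·0 + (-18)·10 + (-4)·(-3) = 0 - 180 + 12 = -168

-168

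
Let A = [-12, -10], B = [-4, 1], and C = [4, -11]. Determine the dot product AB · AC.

AB = B − A = (8, 11)
AC = C − A = (16, -1)
AB · AC = 8·16 + 11·(-1) = 128 - 11 = 117

117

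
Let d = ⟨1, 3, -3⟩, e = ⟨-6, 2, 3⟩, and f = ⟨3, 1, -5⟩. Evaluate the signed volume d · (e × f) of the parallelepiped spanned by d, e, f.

-40

e × f:
i: 2·(-5) - 3·1 = -10 - 3 = -13
j: 3·3 - (-6)·(-5) = 9 - 30 = -21
k: (-6)·1 - 2·3 = -6 - 6 = -12
e × f = (-13, -21, -12)
d · (e × f) = 1·(-13) + 3·(-21) + (-3)·(-12) = -13 - 63 + 36 = -40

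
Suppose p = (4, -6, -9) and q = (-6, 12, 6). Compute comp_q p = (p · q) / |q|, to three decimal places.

-10.206

p · q = 4·(-6) + (-6)·12 + (-9)·6 = -24 - 72 - 54 = -150
|q| = √(36 + 144 + 36) = √216 ≈ 14.6969
comp_q p = -150 / √216 ≈ -10.206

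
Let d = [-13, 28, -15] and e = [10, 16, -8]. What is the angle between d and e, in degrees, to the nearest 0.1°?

d · e = (-13)·10 + 28·16 + (-15)·(-8) = -130 + 448 + 120 = 438
|d|² = 169 + 784 + 225 = 1178,  |d| = √1178 ≈ 34.322005
|e|² = 100 + 256 + 64 = 420,  |e| = √420 ≈ 20.493902
cos θ = 438 / (34.322005 · 20.493902) ≈ 0.62270
θ = arccos(0.62270) ≈ 51.5°

51.5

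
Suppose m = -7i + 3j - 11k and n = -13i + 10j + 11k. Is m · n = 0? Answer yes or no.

m · n = (-7)·(-13) + 3·10 + (-11)·11 = 91 + 30 - 121 = 0
Zero, so the vectors are orthogonal.

yes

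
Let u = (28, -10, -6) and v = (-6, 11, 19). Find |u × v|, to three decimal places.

568.239

i: (-10)·19 - (-6)·11 = -190 - (-66) = -124
j: (-6)·(-6) - 28·19 = 36 - 532 = -496
k: 28·11 - (-10)·(-6) = 308 - 60 = 248
u × v = (-124, -496, 248)
|u × v| = √((-124)² + (-496)² + 248²) = √322896 ≈ 568.2394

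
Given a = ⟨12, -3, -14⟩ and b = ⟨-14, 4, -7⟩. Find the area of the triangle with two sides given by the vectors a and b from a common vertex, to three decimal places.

i: (-3)·(-7) - (-14)·4 = 21 - (-56) = 77
j: (-14)·(-14) - 12·(-7) = 196 - (-84) = 280
k: 12·4 - (-3)·(-14) = 48 - 42 = 6
a × b = (77, 280, 6)
|a × b| = √(77² + 280² + 6²) = √84365 ≈ 290.4565
area = ½ · 290.4565 ≈ 145.228

145.228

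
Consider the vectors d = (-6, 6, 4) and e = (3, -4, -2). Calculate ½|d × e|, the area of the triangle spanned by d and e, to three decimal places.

i: 6·(-2) - 4·(-4) = -12 - (-16) = 4
j: 4·3 - (-6)·(-2) = 12 - 12 = 0
k: (-6)·(-4) - 6·3 = 24 - 18 = 6
d × e = (4, 0, 6)
|d × e| = √(4² + 0² + 6²) = √52 ≈ 7.2111
area = ½ · 7.2111 ≈ 3.606

3.606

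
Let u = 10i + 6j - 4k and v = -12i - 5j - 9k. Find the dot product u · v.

u · v = 10·(-12) + 6·(-5) + (-4)·(-9) = -120 - 30 + 36 = -114

-114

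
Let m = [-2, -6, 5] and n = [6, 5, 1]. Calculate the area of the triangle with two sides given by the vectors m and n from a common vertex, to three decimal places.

i: (-6)·1 - 5·5 = -6 - 25 = -31
j: 5·6 - (-2)·1 = 30 - (-2) = 32
k: (-2)·5 - (-6)·6 = -10 - (-36) = 26
m × n = (-31, 32, 26)
|m × n| = √((-31)² + 32² + 26²) = √2661 ≈ 51.5849
area = ½ · 51.5849 ≈ 25.792

25.792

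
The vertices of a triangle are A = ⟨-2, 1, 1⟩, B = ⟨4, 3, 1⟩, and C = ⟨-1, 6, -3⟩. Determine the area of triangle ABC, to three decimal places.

18.868

AB = (6, 2, 0),  AC = (1, 5, -4)
i: 2·(-4) - 0·5 = -8 - 0 = -8
j: 0·1 - 6·(-4) = 0 - (-24) = 24
k: 6·5 - 2·1 = 30 - 2 = 28
AB × AC = (-8, 24, 28)
|AB × AC| = √1424 ≈ 37.7359
area = ½ · 37.7359 ≈ 18.868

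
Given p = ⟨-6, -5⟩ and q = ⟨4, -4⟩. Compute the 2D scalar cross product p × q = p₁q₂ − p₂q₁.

(-6)·(-4) - (-5)·4 = 24 - (-20) = 44

44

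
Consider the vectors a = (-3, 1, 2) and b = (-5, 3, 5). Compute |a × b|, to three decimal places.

i: 1·5 - 2·3 = 5 - 6 = -1
j: 2·(-5) - (-3)·5 = -10 - (-15) = 5
k: (-3)·3 - 1·(-5) = -9 - (-5) = -4
a × b = (-1, 5, -4)
|a × b| = √((-1)² + 5² + (-4)²) = √42 ≈ 6.4807

6.481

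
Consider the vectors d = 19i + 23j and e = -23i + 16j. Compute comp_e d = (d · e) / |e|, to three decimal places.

-2.463

d · e = 19·(-23) + 23·16 = -437 + 368 = -69
|e| = √(529 + 256) = √785 ≈ 28.0179
comp_e d = -69 / √785 ≈ -2.463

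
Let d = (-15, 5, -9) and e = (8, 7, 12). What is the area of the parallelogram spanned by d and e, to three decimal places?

i: 5·12 - (-9)·7 = 60 - (-63) = 123
j: (-9)·8 - (-15)·12 = -72 - (-180) = 108
k: (-15)·7 - 5·8 = -105 - 40 = -145
d × e = (123, 108, -145)
|d × e| = √(123² + 108² + (-145)²) = √47818 ≈ 218.6733

218.673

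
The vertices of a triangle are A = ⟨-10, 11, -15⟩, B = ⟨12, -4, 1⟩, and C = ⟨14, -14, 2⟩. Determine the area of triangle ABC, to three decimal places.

AB = (22, -15, 16),  AC = (24, -25, 17)
i: (-15)·17 - 16·(-25) = -255 - (-400) = 145
j: 16·24 - 22·17 = 384 - 374 = 10
k: 22·(-25) - (-15)·24 = -550 - (-360) = -190
AB × AC = (145, 10, -190)
|AB × AC| = √57225 ≈ 239.2175
area = ½ · 239.2175 ≈ 119.609

119.609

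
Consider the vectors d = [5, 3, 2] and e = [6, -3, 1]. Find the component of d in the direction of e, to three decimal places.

3.391

d · e = 5·6 + 3·(-3) + 2·1 = 30 - 9 + 2 = 23
|e| = √(36 + 9 + 1) = √46 ≈ 6.7823
comp_e d = 23 / √46 ≈ 3.391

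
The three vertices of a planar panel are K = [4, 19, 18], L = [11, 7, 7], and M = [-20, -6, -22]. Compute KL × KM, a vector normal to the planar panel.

(205, 544, -463)

KL = (7, -12, -11)
KM = (-24, -25, -40)
i: (-12)·(-40) - (-11)·(-25) = 480 - 275 = 205
j: (-11)·(-24) - 7·(-40) = 264 - (-280) = 544
k: 7·(-25) - (-12)·(-24) = -175 - 288 = -463
KL × KM = (205, 544, -463)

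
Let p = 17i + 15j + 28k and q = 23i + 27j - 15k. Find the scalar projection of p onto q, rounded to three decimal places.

9.764

p · q = 17·23 + 15·27 + 28·(-15) = 391 + 405 - 420 = 376
|q| = √(529 + 729 + 225) = √1483 ≈ 38.5097
comp_q p = 376 / √1483 ≈ 9.764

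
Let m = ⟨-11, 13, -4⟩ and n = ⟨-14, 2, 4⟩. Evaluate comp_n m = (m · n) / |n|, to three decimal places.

m · n = (-11)·(-14) + 13·2 + (-4)·4 = 154 + 26 - 16 = 164
|n| = √(196 + 4 + 16) = √216 ≈ 14.6969
comp_n m = 164 / √216 ≈ 11.159

11.159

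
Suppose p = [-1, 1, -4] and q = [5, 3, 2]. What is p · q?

p · q = (-1)·5 + 1·3 + (-4)·2 = -5 + 3 - 8 = -10

-10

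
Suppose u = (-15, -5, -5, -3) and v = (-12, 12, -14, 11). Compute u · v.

u · v = (-15)·(-12) + (-5)·12 + (-5)·(-14) + (-3)·11 = 180 - 60 + 70 - 33 = 157

157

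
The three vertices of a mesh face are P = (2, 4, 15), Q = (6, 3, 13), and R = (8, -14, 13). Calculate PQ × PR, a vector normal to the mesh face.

PQ = (4, -1, -2)
PR = (6, -18, -2)
i: (-1)·(-2) - (-2)·(-18) = 2 - 36 = -34
j: (-2)·6 - 4·(-2) = -12 - (-8) = -4
k: 4·(-18) - (-1)·6 = -72 - (-6) = -66
PQ × PR = (-34, -4, -66)

(-34, -4, -66)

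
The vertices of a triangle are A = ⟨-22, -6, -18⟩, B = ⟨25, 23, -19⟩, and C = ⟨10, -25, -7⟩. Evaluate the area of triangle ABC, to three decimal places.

962.736

AB = (47, 29, -1),  AC = (32, -19, 11)
i: 29·11 - (-1)·(-19) = 319 - 19 = 300
j: (-1)·32 - 47·11 = -32 - 517 = -549
k: 47·(-19) - 29·32 = -893 - 928 = -1821
AB × AC = (300, -549, -1821)
|AB × AC| = √3707442 ≈ 1925.4719
area = ½ · 1925.4719 ≈ 962.736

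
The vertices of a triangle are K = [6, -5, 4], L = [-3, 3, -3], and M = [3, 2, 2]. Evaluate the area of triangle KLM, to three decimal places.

KL = (-9, 8, -7),  KM = (-3, 7, -2)
i: 8·(-2) - (-7)·7 = -16 - (-49) = 33
j: (-7)·(-3) - (-9)·(-2) = 21 - 18 = 3
k: (-9)·7 - 8·(-3) = -63 - (-24) = -39
KL × KM = (33, 3, -39)
|KL × KM| = √2619 ≈ 51.1762
area = ½ · 51.1762 ≈ 25.588

25.588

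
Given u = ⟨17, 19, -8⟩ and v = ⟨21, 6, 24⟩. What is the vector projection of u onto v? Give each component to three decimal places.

u · v = 17·21 + 19·6 + (-8)·24 = 357 + 114 - 192 = 279
|v|² = 441 + 36 + 576 = 1053
proj_v u = (279/1053) · (21, 6, 24) ≈ (5.564, 1.590, 6.359)

(5.564, 1.590, 6.359)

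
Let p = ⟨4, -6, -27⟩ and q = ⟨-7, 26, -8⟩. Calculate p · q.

p · q = 4·(-7) + (-6)·26 + (-27)·(-8) = -28 - 156 + 216 = 32

32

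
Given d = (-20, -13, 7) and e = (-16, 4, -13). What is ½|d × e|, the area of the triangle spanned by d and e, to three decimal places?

245.565

i: (-13)·(-13) - 7·4 = 169 - 28 = 141
j: 7·(-16) - (-20)·(-13) = -112 - 260 = -372
k: (-20)·4 - (-13)·(-16) = -80 - 208 = -288
d × e = (141, -372, -288)
|d × e| = √(141² + (-372)² + (-288)²) = √241209 ≈ 491.1303
area = ½ · 491.1303 ≈ 245.565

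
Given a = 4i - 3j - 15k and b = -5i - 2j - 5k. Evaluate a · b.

61

a · b = 4·(-5) + (-3)·(-2) + (-15)·(-5) = -20 + 6 + 75 = 61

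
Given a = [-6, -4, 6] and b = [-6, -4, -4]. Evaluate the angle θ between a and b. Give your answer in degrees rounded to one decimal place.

a · b = (-6)·(-6) + (-4)·(-4) + 6·(-4) = 36 + 16 - 24 = 28
|a|² = 36 + 16 + 36 = 88,  |a| = √88 ≈ 9.380832
|b|² = 36 + 16 + 16 = 68,  |b| = √68 ≈ 8.246211
cos θ = 28 / (9.380832 · 8.246211) ≈ 0.36196
θ = arccos(0.36196) ≈ 68.8°

68.8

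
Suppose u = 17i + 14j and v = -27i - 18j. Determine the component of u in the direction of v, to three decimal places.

u · v = 17·(-27) + 14·(-18) = -459 - 252 = -711
|v| = √(729 + 324) = √1053 ≈ 32.4500
comp_v u = -711 / √1053 ≈ -21.911

-21.911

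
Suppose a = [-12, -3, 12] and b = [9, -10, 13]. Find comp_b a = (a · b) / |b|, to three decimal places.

4.169

a · b = (-12)·9 + (-3)·(-10) + 12·13 = -108 + 30 + 156 = 78
|b| = √(81 + 100 + 169) = √350 ≈ 18.7083
comp_b a = 78 / √350 ≈ 4.169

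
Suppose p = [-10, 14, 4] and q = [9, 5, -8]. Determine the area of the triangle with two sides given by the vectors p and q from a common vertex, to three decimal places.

i: 14·(-8) - 4·5 = -112 - 20 = -132
j: 4·9 - (-10)·(-8) = 36 - 80 = -44
k: (-10)·5 - 14·9 = -50 - 126 = -176
p × q = (-132, -44, -176)
|p × q| = √((-132)² + (-44)² + (-176)²) = √50336 ≈ 224.3569
area = ½ · 224.3569 ≈ 112.178

112.178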